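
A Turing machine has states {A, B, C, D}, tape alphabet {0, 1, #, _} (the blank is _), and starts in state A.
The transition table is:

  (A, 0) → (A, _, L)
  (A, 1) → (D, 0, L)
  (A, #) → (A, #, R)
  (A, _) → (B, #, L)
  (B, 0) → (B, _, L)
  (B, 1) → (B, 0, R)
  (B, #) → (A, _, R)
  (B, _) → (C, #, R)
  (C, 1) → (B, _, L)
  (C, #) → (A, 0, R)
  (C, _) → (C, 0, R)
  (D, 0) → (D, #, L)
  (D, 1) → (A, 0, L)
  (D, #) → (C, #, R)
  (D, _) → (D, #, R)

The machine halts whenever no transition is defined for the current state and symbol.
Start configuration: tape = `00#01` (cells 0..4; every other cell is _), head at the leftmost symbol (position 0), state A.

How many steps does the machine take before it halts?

A | __[0]0#01   read 0 → write _, move L, go to A
A | _[_]_0#01   read _ → write #, move L, go to B
B | [_]#_0#01   read _ → write #, move R, go to C
C | #[#]_0#01   read # → write 0, move R, go to A
A | #0[_]0#01   read _ → write #, move L, go to B
B | #[0]#0#01   read 0 → write _, move L, go to B
B | [#]_#0#01   read # → write _, move R, go to A
A | _[_]#0#01   read _ → write #, move L, go to B
B | [_]##0#01   read _ → write #, move R, go to C
C | #[#]#0#01   read # → write 0, move R, go to A
A | #0[#]0#01   read # → write #, move R, go to A
A | #0#[0]#01   read 0 → write _, move L, go to A
A | #0[#]_#01   read # → write #, move R, go to A
A | #0#[_]#01   read _ → write #, move L, go to B
B | #0[#]##01   read # → write _, move R, go to A
A | #0_[#]#01   read # → write #, move R, go to A
A | #0_#[#]01   read # → write #, move R, go to A
A | #0_##[0]1   read 0 → write _, move L, go to A
A | #0_#[#]_1   read # → write #, move R, go to A
A | #0_##[_]1   read _ → write #, move L, go to B
B | #0_#[#]#1   read # → write _, move R, go to A
A | #0_#_[#]1   read # → write #, move R, go to A
A | #0_#_#[1]   read 1 → write 0, move L, go to D
D | #0_#_[#]0   read # → write #, move R, go to C
C | #0_#_#[0]
M halts after 24 transitions.

24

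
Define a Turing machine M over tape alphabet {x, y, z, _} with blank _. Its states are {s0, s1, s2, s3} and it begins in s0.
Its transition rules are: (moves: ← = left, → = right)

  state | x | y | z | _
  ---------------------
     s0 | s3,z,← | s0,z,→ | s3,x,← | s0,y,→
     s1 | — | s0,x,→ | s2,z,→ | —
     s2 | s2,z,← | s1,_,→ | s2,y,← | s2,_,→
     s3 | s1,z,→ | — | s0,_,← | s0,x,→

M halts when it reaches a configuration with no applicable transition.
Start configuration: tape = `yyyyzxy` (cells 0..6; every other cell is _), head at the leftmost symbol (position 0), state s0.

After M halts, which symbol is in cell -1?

state=s0 head=0 tape=_[y]yyyzxy   (s0,y)→(s0,z,→)
state=s0 head=1 tape=_z[y]yyzxy   (s0,y)→(s0,z,→)
state=s0 head=2 tape=_zz[y]yzxy   (s0,y)→(s0,z,→)
state=s0 head=3 tape=_zzz[y]zxy   (s0,y)→(s0,z,→)
state=s0 head=4 tape=_zzzz[z]xy   (s0,z)→(s3,x,←)
state=s3 head=3 tape=_zzz[z]xxy   (s3,z)→(s0,_,←)
state=s0 head=2 tape=_zz[z]_xxy   (s0,z)→(s3,x,←)
state=s3 head=1 tape=_z[z]x_xxy   (s3,z)→(s0,_,←)
state=s0 head=0 tape=_[z]_x_xxy   (s0,z)→(s3,x,←)
state=s3 head=-1 tape=[_]x_x_xxy   (s3,_)→(s0,x,→)
state=s0 head=0 tape=x[x]_x_xxy   (s0,x)→(s3,z,←)
state=s3 head=-1 tape=[x]z_x_xxy   (s3,x)→(s1,z,→)
state=s1 head=0 tape=z[z]_x_xxy   (s1,z)→(s2,z,→)
state=s2 head=1 tape=zz[_]x_xxy   (s2,_)→(s2,_,→)
state=s2 head=2 tape=zz_[x]_xxy   (s2,x)→(s2,z,←)
state=s2 head=1 tape=zz[_]z_xxy   (s2,_)→(s2,_,→)
state=s2 head=2 tape=zz_[z]_xxy   (s2,z)→(s2,y,←)
state=s2 head=1 tape=zz[_]y_xxy   (s2,_)→(s2,_,→)
state=s2 head=2 tape=zz_[y]_xxy   (s2,y)→(s1,_,→)
state=s1 head=3 tape=zz__[_]xxy
Cell -1 holds z when M halts.

z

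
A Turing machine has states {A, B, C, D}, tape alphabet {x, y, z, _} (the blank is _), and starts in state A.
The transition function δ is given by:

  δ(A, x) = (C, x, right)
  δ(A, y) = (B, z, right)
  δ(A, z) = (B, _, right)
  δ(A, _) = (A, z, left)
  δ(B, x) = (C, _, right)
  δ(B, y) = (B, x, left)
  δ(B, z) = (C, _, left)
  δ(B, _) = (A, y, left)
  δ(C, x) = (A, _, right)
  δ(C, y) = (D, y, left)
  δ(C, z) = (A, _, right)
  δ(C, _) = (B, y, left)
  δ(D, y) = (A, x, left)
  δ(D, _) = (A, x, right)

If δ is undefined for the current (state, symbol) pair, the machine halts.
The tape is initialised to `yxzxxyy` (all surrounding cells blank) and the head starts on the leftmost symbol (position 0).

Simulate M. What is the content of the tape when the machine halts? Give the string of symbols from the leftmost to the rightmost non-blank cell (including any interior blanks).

A | [y]xzxxyy   read y → write z, move right, go to B
B | z[x]zxxyy   read x → write _, move right, go to C
C | z_[z]xxyy   read z → write _, move right, go to A
A | z__[x]xyy   read x → write x, move right, go to C
C | z__x[x]yy   read x → write _, move right, go to A
A | z__x_[y]y   read y → write z, move right, go to B
B | z__x_z[y]   read y → write x, move left, go to B
B | z__x_[z]x   read z → write _, move left, go to C
C | z__x[_]_x   read _ → write y, move left, go to B
B | z__[x]y_x   read x → write _, move right, go to C
C | z___[y]_x   read y → write y, move left, go to D
D | z__[_]y_x   read _ → write x, move right, go to A
A | z__x[y]_x   read y → write z, move right, go to B
B | z__xz[_]x   read _ → write y, move left, go to A
A | z__x[z]yx   read z → write _, move right, go to B
B | z__x_[y]x   read y → write x, move left, go to B
B | z__x[_]xx   read _ → write y, move left, go to A
A | z__[x]yxx   read x → write x, move right, go to C
C | z__x[y]xx   read y → write y, move left, go to D
D | z__[x]yxx
The non-blank tape span at halt is z__xyxx.

z__xyxx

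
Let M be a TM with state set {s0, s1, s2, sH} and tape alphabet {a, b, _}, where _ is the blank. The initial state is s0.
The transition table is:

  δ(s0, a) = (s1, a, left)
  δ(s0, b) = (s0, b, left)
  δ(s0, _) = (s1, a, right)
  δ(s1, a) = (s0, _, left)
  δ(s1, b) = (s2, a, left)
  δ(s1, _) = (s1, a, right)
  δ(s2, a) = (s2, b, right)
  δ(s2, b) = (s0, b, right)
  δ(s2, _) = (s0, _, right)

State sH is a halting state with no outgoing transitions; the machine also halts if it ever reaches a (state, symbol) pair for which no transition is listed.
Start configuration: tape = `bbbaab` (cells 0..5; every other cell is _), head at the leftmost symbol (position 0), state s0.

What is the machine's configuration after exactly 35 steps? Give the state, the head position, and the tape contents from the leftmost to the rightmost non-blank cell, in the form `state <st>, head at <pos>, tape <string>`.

state s0, head at -3, tape bbbbbbbaab

state=s0 head=0 tape=____[b]bbaab   (s0,b)→(s0,b,left)
state=s0 head=-1 tape=___[_]bbbaab   (s0,_)→(s1,a,right)
state=s1 head=0 tape=___a[b]bbaab   (s1,b)→(s2,a,left)
state=s2 head=-1 tape=___[a]abbaab   (s2,a)→(s2,b,right)
state=s2 head=0 tape=___b[a]bbaab   (s2,a)→(s2,b,right)
state=s2 head=1 tape=___bb[b]baab   (s2,b)→(s0,b,right)
state=s0 head=2 tape=___bbb[b]aab   (s0,b)→(s0,b,left)
state=s0 head=1 tape=___bb[b]baab   (s0,b)→(s0,b,left)
state=s0 head=0 tape=___b[b]bbaab   (s0,b)→(s0,b,left)
state=s0 head=-1 tape=___[b]bbbaab   (s0,b)→(s0,b,left)
state=s0 head=-2 tape=__[_]bbbbaab   (s0,_)→(s1,a,right)
state=s1 head=-1 tape=__a[b]bbbaab   (s1,b)→(s2,a,left)
state=s2 head=-2 tape=__[a]abbbaab   (s2,a)→(s2,b,right)
state=s2 head=-1 tape=__b[a]bbbaab   (s2,a)→(s2,b,right)
state=s2 head=0 tape=__bb[b]bbaab   (s2,b)→(s0,b,right)
state=s0 head=1 tape=__bbb[b]baab   (s0,b)→(s0,b,left)
state=s0 head=0 tape=__bb[b]bbaab   (s0,b)→(s0,b,left)
state=s0 head=-1 tape=__b[b]bbbaab   (s0,b)→(s0,b,left)
state=s0 head=-2 tape=__[b]bbbbaab   (s0,b)→(s0,b,left)
state=s0 head=-3 tape=_[_]bbbbbaab   (s0,_)→(s1,a,right)
state=s1 head=-2 tape=_a[b]bbbbaab   (s1,b)→(s2,a,left)
state=s2 head=-3 tape=_[a]abbbbaab   (s2,a)→(s2,b,right)
state=s2 head=-2 tape=_b[a]bbbbaab   (s2,a)→(s2,b,right)
state=s2 head=-1 tape=_bb[b]bbbaab   (s2,b)→(s0,b,right)
state=s0 head=0 tape=_bbb[b]bbaab   (s0,b)→(s0,b,left)
state=s0 head=-1 tape=_bb[b]bbbaab   (s0,b)→(s0,b,left)
state=s0 head=-2 tape=_b[b]bbbbaab   (s0,b)→(s0,b,left)
state=s0 head=-3 tape=_[b]bbbbbaab   (s0,b)→(s0,b,left)
state=s0 head=-4 tape=[_]bbbbbbaab   (s0,_)→(s1,a,right)
state=s1 head=-3 tape=a[b]bbbbbaab   (s1,b)→(s2,a,left)
state=s2 head=-4 tape=[a]abbbbbaab   (s2,a)→(s2,b,right)
state=s2 head=-3 tape=b[a]bbbbbaab   (s2,a)→(s2,b,right)
state=s2 head=-2 tape=bb[b]bbbbaab   (s2,b)→(s0,b,right)
state=s0 head=-1 tape=bbb[b]bbbaab   (s0,b)→(s0,b,left)
state=s0 head=-2 tape=bb[b]bbbbaab   (s0,b)→(s0,b,left)
state=s0 head=-3 tape=b[b]bbbbbaab
After 35 steps: state s0, head at -3, tape bbbbbbbaab.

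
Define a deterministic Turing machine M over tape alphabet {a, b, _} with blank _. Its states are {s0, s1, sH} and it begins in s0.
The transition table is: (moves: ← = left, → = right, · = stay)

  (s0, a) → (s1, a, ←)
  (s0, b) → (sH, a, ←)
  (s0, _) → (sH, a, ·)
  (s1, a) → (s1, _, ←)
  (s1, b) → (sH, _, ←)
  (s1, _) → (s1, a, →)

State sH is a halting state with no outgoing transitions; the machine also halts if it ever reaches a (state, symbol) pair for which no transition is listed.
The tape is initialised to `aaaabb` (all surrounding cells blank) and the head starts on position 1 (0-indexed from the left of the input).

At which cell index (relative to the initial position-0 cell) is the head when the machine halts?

3

s0 | ____a[a]aabb   read a → write a, move ←, go to s1
s1 | ____[a]aaabb   read a → write _, move ←, go to s1
s1 | ___[_]_aaabb   read _ → write a, move →, go to s1
s1 | ___a[_]aaabb   read _ → write a, move →, go to s1
s1 | ___aa[a]aabb   read a → write _, move ←, go to s1
s1 | ___a[a]_aabb   read a → write _, move ←, go to s1
s1 | ___[a]__aabb   read a → write _, move ←, go to s1
s1 | __[_]___aabb   read _ → write a, move →, go to s1
s1 | __a[_]__aabb   read _ → write a, move →, go to s1
s1 | __aa[_]_aabb   read _ → write a, move →, go to s1
s1 | __aaa[_]aabb   read _ → write a, move →, go to s1
s1 | __aaaa[a]abb   read a → write _, move ←, go to s1
s1 | __aaa[a]_abb   read a → write _, move ←, go to s1
s1 | __aa[a]__abb   read a → write _, move ←, go to s1
s1 | __a[a]___abb   read a → write _, move ←, go to s1
s1 | __[a]____abb   read a → write _, move ←, go to s1
s1 | _[_]_____abb   read _ → write a, move →, go to s1
s1 | _a[_]____abb   read _ → write a, move →, go to s1
s1 | _aa[_]___abb   read _ → write a, move →, go to s1
s1 | _aaa[_]__abb   read _ → write a, move →, go to s1
s1 | _aaaa[_]_abb   read _ → write a, move →, go to s1
s1 | _aaaaa[_]abb   read _ → write a, move →, go to s1
s1 | _aaaaaa[a]bb   read a → write _, move ←, go to s1
s1 | _aaaaa[a]_bb   read a → write _, move ←, go to s1
s1 | _aaaa[a]__bb   read a → write _, move ←, go to s1
s1 | _aaa[a]___bb   read a → write _, move ←, go to s1
s1 | _aa[a]____bb   read a → write _, move ←, go to s1
s1 | _a[a]_____bb   read a → write _, move ←, go to s1
s1 | _[a]______bb   read a → write _, move ←, go to s1
s1 | [_]_______bb   read _ → write a, move →, go to s1
s1 | a[_]______bb   read _ → write a, move →, go to s1
s1 | aa[_]_____bb   read _ → write a, move →, go to s1
s1 | aaa[_]____bb   read _ → write a, move →, go to s1
s1 | aaaa[_]___bb   read _ → write a, move →, go to s1
s1 | aaaaa[_]__bb   read _ → write a, move →, go to s1
s1 | aaaaaa[_]_bb   read _ → write a, move →, go to s1
s1 | aaaaaaa[_]bb   read _ → write a, move →, go to s1
s1 | aaaaaaaa[b]b   read b → write _, move ←, go to sH
sH | aaaaaaa[a]_b
At halt the head is at cell 3.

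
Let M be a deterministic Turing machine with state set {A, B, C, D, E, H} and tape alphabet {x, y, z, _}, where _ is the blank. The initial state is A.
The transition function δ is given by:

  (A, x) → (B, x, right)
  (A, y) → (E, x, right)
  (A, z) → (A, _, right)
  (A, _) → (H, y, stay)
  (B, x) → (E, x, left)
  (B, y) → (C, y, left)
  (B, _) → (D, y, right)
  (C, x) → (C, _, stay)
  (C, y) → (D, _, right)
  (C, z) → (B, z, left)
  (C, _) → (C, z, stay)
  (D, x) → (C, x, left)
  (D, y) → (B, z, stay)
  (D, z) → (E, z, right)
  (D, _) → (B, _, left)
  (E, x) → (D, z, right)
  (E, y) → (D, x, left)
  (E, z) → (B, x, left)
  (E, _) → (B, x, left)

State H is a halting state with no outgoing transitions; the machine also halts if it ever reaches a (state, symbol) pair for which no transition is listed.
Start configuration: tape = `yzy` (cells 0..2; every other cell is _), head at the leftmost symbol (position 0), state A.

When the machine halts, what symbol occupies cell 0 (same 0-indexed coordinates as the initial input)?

state=A head=0 tape=___[y]zy   (A,y)→(E,x,right)
state=E head=1 tape=___x[z]y   (E,z)→(B,x,left)
state=B head=0 tape=___[x]xy   (B,x)→(E,x,left)
state=E head=-1 tape=__[_]xxy   (E,_)→(B,x,left)
state=B head=-2 tape=_[_]xxxy   (B,_)→(D,y,right)
state=D head=-1 tape=_y[x]xxy   (D,x)→(C,x,left)
state=C head=-2 tape=_[y]xxxy   (C,y)→(D,_,right)
state=D head=-1 tape=__[x]xxy   (D,x)→(C,x,left)
state=C head=-2 tape=_[_]xxxy   (C,_)→(C,z,stay)
state=C head=-2 tape=_[z]xxxy   (C,z)→(B,z,left)
state=B head=-3 tape=[_]zxxxy   (B,_)→(D,y,right)
state=D head=-2 tape=y[z]xxxy   (D,z)→(E,z,right)
state=E head=-1 tape=yz[x]xxy   (E,x)→(D,z,right)
state=D head=0 tape=yzz[x]xy   (D,x)→(C,x,left)
state=C head=-1 tape=yz[z]xxy   (C,z)→(B,z,left)
state=B head=-2 tape=y[z]zxxy
Cell 0 holds x when M halts.

x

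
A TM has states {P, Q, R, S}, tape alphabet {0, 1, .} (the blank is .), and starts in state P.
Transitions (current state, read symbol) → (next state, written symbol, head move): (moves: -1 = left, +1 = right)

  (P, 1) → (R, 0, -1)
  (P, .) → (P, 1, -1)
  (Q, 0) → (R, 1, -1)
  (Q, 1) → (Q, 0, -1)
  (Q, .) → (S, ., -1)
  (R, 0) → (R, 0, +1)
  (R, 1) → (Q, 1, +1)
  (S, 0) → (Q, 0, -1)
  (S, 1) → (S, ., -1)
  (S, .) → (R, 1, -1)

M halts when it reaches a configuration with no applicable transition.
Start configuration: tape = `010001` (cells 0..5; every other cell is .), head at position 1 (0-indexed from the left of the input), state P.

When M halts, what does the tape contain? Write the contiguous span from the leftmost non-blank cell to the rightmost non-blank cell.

state=P head=1 tape=.0[1]0001.   (P,1)→(R,0,-1)
state=R head=0 tape=.[0]00001.   (R,0)→(R,0,+1)
state=R head=1 tape=.0[0]0001.   (R,0)→(R,0,+1)
state=R head=2 tape=.00[0]001.   (R,0)→(R,0,+1)
state=R head=3 tape=.000[0]01.   (R,0)→(R,0,+1)
state=R head=4 tape=.0000[0]1.   (R,0)→(R,0,+1)
state=R head=5 tape=.00000[1].   (R,1)→(Q,1,+1)
state=Q head=6 tape=.000001[.]   (Q,.)→(S,.,-1)
state=S head=5 tape=.00000[1].   (S,1)→(S,.,-1)
state=S head=4 tape=.0000[0]..   (S,0)→(Q,0,-1)
state=Q head=3 tape=.000[0]0..   (Q,0)→(R,1,-1)
state=R head=2 tape=.00[0]10..   (R,0)→(R,0,+1)
state=R head=3 tape=.000[1]0..   (R,1)→(Q,1,+1)
state=Q head=4 tape=.0001[0]..   (Q,0)→(R,1,-1)
state=R head=3 tape=.000[1]1..   (R,1)→(Q,1,+1)
state=Q head=4 tape=.0001[1]..   (Q,1)→(Q,0,-1)
state=Q head=3 tape=.000[1]0..   (Q,1)→(Q,0,-1)
state=Q head=2 tape=.00[0]00..   (Q,0)→(R,1,-1)
state=R head=1 tape=.0[0]100..   (R,0)→(R,0,+1)
state=R head=2 tape=.00[1]00..   (R,1)→(Q,1,+1)
state=Q head=3 tape=.001[0]0..   (Q,0)→(R,1,-1)
state=R head=2 tape=.00[1]10..   (R,1)→(Q,1,+1)
state=Q head=3 tape=.001[1]0..   (Q,1)→(Q,0,-1)
state=Q head=2 tape=.00[1]00..   (Q,1)→(Q,0,-1)
state=Q head=1 tape=.0[0]000..   (Q,0)→(R,1,-1)
state=R head=0 tape=.[0]1000..   (R,0)→(R,0,+1)
state=R head=1 tape=.0[1]000..   (R,1)→(Q,1,+1)
state=Q head=2 tape=.01[0]00..   (Q,0)→(R,1,-1)
state=R head=1 tape=.0[1]100..   (R,1)→(Q,1,+1)
state=Q head=2 tape=.01[1]00..   (Q,1)→(Q,0,-1)
state=Q head=1 tape=.0[1]000..   (Q,1)→(Q,0,-1)
state=Q head=0 tape=.[0]0000..   (Q,0)→(R,1,-1)
state=R head=-1 tape=[.]10000..
The non-blank tape span at halt is 10000.

10000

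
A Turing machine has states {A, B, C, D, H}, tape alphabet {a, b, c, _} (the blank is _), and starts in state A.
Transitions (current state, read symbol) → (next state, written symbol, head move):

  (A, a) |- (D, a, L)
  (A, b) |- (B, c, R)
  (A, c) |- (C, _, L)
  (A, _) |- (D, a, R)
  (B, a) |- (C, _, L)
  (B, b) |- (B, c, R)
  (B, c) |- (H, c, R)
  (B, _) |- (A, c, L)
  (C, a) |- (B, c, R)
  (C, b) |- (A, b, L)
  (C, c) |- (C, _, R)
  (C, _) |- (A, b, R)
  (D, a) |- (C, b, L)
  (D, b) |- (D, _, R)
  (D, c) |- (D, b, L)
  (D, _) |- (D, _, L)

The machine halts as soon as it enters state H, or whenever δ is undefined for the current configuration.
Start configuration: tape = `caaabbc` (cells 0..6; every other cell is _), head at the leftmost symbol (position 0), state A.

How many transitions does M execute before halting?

state=A head=0 tape=_[c]aaabbc_   (A,c)→(C,_,L)
state=C head=-1 tape=[_]_aaabbc_   (C,_)→(A,b,R)
state=A head=0 tape=b[_]aaabbc_   (A,_)→(D,a,R)
state=D head=1 tape=ba[a]aabbc_   (D,a)→(C,b,L)
state=C head=0 tape=b[a]baabbc_   (C,a)→(B,c,R)
state=B head=1 tape=bc[b]aabbc_   (B,b)→(B,c,R)
state=B head=2 tape=bcc[a]abbc_   (B,a)→(C,_,L)
state=C head=1 tape=bc[c]_abbc_   (C,c)→(C,_,R)
state=C head=2 tape=bc_[_]abbc_   (C,_)→(A,b,R)
state=A head=3 tape=bc_b[a]bbc_   (A,a)→(D,a,L)
state=D head=2 tape=bc_[b]abbc_   (D,b)→(D,_,R)
state=D head=3 tape=bc__[a]bbc_   (D,a)→(C,b,L)
state=C head=2 tape=bc_[_]bbbc_   (C,_)→(A,b,R)
state=A head=3 tape=bc_b[b]bbc_   (A,b)→(B,c,R)
state=B head=4 tape=bc_bc[b]bc_   (B,b)→(B,c,R)
state=B head=5 tape=bc_bcc[b]c_   (B,b)→(B,c,R)
state=B head=6 tape=bc_bccc[c]_   (B,c)→(H,c,R)
state=H head=7 tape=bc_bcccc[_]
M halts after 17 transitions.

17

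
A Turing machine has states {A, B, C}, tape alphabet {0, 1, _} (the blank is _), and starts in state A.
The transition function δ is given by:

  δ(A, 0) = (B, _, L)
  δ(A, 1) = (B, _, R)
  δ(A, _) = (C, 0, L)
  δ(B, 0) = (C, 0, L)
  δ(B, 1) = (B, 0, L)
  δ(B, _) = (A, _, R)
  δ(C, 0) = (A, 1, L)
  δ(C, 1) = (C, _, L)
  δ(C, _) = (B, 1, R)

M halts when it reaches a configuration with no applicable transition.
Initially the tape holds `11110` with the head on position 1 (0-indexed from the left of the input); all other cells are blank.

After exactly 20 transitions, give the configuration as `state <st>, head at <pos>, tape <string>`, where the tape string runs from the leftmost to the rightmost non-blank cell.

state C, head at -1, tape 1_00010

A | __1[1]110   read 1 → write _, move R, go to B
B | __1_[1]10   read 1 → write 0, move L, go to B
B | __1[_]010   read _ → write _, move R, go to A
A | __1_[0]10   read 0 → write _, move L, go to B
B | __1[_]_10   read _ → write _, move R, go to A
A | __1_[_]10   read _ → write 0, move L, go to C
C | __1[_]010   read _ → write 1, move R, go to B
B | __11[0]10   read 0 → write 0, move L, go to C
C | __1[1]010   read 1 → write _, move L, go to C
C | __[1]_010   read 1 → write _, move L, go to C
C | _[_]__010   read _ → write 1, move R, go to B
B | _1[_]_010   read _ → write _, move R, go to A
A | _1_[_]010   read _ → write 0, move L, go to C
C | _1[_]0010   read _ → write 1, move R, go to B
B | _11[0]010   read 0 → write 0, move L, go to C
C | _1[1]0010   read 1 → write _, move L, go to C
C | _[1]_0010   read 1 → write _, move L, go to C
C | [_]__0010   read _ → write 1, move R, go to B
B | 1[_]_0010   read _ → write _, move R, go to A
A | 1_[_]0010   read _ → write 0, move L, go to C
C | 1[_]00010
After 20 steps: state C, head at -1, tape 1_00010.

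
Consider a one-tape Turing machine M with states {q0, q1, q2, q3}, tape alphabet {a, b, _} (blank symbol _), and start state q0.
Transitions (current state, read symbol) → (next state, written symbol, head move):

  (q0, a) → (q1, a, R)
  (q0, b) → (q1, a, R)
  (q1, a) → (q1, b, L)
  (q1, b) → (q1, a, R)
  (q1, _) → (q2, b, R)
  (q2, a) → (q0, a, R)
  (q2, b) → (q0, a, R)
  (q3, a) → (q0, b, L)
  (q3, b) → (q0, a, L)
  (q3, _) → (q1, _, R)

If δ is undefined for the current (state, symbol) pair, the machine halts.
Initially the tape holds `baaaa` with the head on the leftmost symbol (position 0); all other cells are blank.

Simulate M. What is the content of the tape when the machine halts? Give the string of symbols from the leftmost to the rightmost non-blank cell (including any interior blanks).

q0 | __[b]aaaa__   read b → write a, move R, go to q1
q1 | __a[a]aaa__   read a → write b, move L, go to q1
q1 | __[a]baaa__   read a → write b, move L, go to q1
q1 | _[_]bbaaa__   read _ → write b, move R, go to q2
q2 | _b[b]baaa__   read b → write a, move R, go to q0
q0 | _ba[b]aaa__   read b → write a, move R, go to q1
q1 | _baa[a]aa__   read a → write b, move L, go to q1
q1 | _ba[a]baa__   read a → write b, move L, go to q1
q1 | _b[a]bbaa__   read a → write b, move L, go to q1
q1 | _[b]bbbaa__   read b → write a, move R, go to q1
q1 | _a[b]bbaa__   read b → write a, move R, go to q1
q1 | _aa[b]baa__   read b → write a, move R, go to q1
q1 | _aaa[b]aa__   read b → write a, move R, go to q1
q1 | _aaaa[a]a__   read a → write b, move L, go to q1
q1 | _aaa[a]ba__   read a → write b, move L, go to q1
q1 | _aa[a]bba__   read a → write b, move L, go to q1
q1 | _a[a]bbba__   read a → write b, move L, go to q1
q1 | _[a]bbbba__   read a → write b, move L, go to q1
q1 | [_]bbbbba__   read _ → write b, move R, go to q2
q2 | b[b]bbbba__   read b → write a, move R, go to q0
q0 | ba[b]bbba__   read b → write a, move R, go to q1
q1 | baa[b]bba__   read b → write a, move R, go to q1
q1 | baaa[b]ba__   read b → write a, move R, go to q1
q1 | baaaa[b]a__   read b → write a, move R, go to q1
q1 | baaaaa[a]__   read a → write b, move L, go to q1
q1 | baaaa[a]b__   read a → write b, move L, go to q1
q1 | baaa[a]bb__   read a → write b, move L, go to q1
q1 | baa[a]bbb__   read a → write b, move L, go to q1
q1 | ba[a]bbbb__   read a → write b, move L, go to q1
q1 | b[a]bbbbb__   read a → write b, move L, go to q1
q1 | [b]bbbbbb__   read b → write a, move R, go to q1
q1 | a[b]bbbbb__   read b → write a, move R, go to q1
q1 | aa[b]bbbb__   read b → write a, move R, go to q1
q1 | aaa[b]bbb__   read b → write a, move R, go to q1
q1 | aaaa[b]bb__   read b → write a, move R, go to q1
q1 | aaaaa[b]b__   read b → write a, move R, go to q1
q1 | aaaaaa[b]__   read b → write a, move R, go to q1
q1 | aaaaaaa[_]_   read _ → write b, move R, go to q2
q2 | aaaaaaab[_]
The non-blank tape span at halt is aaaaaaab.

aaaaaaab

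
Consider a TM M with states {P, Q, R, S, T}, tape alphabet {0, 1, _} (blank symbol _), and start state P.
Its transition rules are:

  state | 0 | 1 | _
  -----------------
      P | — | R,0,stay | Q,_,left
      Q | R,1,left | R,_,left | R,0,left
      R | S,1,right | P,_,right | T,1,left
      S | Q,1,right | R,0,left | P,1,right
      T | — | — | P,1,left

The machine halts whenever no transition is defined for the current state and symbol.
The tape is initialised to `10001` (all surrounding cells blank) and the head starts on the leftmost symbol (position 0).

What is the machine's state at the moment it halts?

P

P | [1]0001   read 1 → write 0, move stay, go to R
R | [0]0001   read 0 → write 1, move right, go to S
S | 1[0]001   read 0 → write 1, move right, go to Q
Q | 11[0]01   read 0 → write 1, move left, go to R
R | 1[1]101   read 1 → write _, move right, go to P
P | 1_[1]01   read 1 → write 0, move stay, go to R
R | 1_[0]01   read 0 → write 1, move right, go to S
S | 1_1[0]1   read 0 → write 1, move right, go to Q
Q | 1_11[1]   read 1 → write _, move left, go to R
R | 1_1[1]_   read 1 → write _, move right, go to P
P | 1_1_[_]   read _ → write _, move left, go to Q
Q | 1_1[_]_   read _ → write 0, move left, go to R
R | 1_[1]0_   read 1 → write _, move right, go to P
P | 1__[0]_
No transition is defined for (P, 0); M halts in state P.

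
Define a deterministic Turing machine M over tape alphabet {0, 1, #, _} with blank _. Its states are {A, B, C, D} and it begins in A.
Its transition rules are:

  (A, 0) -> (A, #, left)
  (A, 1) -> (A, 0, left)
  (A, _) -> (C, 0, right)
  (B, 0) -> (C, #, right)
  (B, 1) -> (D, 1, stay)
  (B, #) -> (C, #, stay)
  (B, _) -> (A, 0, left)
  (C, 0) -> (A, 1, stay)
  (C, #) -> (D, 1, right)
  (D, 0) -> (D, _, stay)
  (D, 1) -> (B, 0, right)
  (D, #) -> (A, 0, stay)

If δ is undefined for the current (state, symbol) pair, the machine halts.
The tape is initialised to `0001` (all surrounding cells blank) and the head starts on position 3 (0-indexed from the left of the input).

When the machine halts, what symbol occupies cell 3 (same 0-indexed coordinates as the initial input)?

0

state=A head=3 tape=__000[1]   (A,1)→(A,0,left)
state=A head=2 tape=__00[0]0   (A,0)→(A,#,left)
state=A head=1 tape=__0[0]#0   (A,0)→(A,#,left)
state=A head=0 tape=__[0]##0   (A,0)→(A,#,left)
state=A head=-1 tape=_[_]###0   (A,_)→(C,0,right)
state=C head=0 tape=_0[#]##0   (C,#)→(D,1,right)
state=D head=1 tape=_01[#]#0   (D,#)→(A,0,stay)
state=A head=1 tape=_01[0]#0   (A,0)→(A,#,left)
state=A head=0 tape=_0[1]##0   (A,1)→(A,0,left)
state=A head=-1 tape=_[0]0##0   (A,0)→(A,#,left)
state=A head=-2 tape=[_]#0##0   (A,_)→(C,0,right)
state=C head=-1 tape=0[#]0##0   (C,#)→(D,1,right)
state=D head=0 tape=01[0]##0   (D,0)→(D,_,stay)
state=D head=0 tape=01[_]##0
Cell 3 holds 0 when M halts.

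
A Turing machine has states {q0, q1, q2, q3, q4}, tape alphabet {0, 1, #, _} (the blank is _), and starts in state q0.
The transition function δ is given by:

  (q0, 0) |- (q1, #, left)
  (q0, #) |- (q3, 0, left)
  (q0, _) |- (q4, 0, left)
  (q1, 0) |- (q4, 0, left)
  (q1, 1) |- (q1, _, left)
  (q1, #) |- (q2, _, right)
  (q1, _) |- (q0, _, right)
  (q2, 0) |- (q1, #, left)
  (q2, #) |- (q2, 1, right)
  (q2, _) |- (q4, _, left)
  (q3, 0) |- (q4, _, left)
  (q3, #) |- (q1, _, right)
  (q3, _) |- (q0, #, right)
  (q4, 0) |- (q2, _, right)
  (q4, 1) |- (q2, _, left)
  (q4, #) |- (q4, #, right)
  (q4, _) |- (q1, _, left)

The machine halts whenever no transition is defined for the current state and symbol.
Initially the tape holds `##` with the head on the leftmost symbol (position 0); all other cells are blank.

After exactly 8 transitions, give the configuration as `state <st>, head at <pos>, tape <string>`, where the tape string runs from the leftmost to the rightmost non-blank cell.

state q2, head at 0, tape 1

state=q0 head=0 tape=_[#]#_   (q0,#)→(q3,0,left)
state=q3 head=-1 tape=[_]0#_   (q3,_)→(q0,#,right)
state=q0 head=0 tape=#[0]#_   (q0,0)→(q1,#,left)
state=q1 head=-1 tape=[#]##_   (q1,#)→(q2,_,right)
state=q2 head=0 tape=_[#]#_   (q2,#)→(q2,1,right)
state=q2 head=1 tape=_1[#]_   (q2,#)→(q2,1,right)
state=q2 head=2 tape=_11[_]   (q2,_)→(q4,_,left)
state=q4 head=1 tape=_1[1]_   (q4,1)→(q2,_,left)
state=q2 head=0 tape=_[1]__
After 8 steps: state q2, head at 0, tape 1.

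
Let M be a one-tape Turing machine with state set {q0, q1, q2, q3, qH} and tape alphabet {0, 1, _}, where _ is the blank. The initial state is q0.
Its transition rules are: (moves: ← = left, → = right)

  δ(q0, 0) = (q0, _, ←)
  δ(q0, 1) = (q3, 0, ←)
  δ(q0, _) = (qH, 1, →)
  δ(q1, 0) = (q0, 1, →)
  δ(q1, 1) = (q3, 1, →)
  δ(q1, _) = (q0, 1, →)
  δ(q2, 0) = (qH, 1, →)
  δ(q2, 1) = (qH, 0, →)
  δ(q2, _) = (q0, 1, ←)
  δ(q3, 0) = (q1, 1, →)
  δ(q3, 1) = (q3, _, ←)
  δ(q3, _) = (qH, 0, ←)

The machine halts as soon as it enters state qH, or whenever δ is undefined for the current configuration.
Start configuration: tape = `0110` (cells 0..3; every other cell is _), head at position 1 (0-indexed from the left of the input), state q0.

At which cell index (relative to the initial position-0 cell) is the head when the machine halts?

state=q0 head=1 tape=__0[1]10   (q0,1)→(q3,0,←)
state=q3 head=0 tape=__[0]010   (q3,0)→(q1,1,→)
state=q1 head=1 tape=__1[0]10   (q1,0)→(q0,1,→)
state=q0 head=2 tape=__11[1]0   (q0,1)→(q3,0,←)
state=q3 head=1 tape=__1[1]00   (q3,1)→(q3,_,←)
state=q3 head=0 tape=__[1]_00   (q3,1)→(q3,_,←)
state=q3 head=-1 tape=_[_]__00   (q3,_)→(qH,0,←)
state=qH head=-2 tape=[_]0__00
At halt the head is at cell -2.

-2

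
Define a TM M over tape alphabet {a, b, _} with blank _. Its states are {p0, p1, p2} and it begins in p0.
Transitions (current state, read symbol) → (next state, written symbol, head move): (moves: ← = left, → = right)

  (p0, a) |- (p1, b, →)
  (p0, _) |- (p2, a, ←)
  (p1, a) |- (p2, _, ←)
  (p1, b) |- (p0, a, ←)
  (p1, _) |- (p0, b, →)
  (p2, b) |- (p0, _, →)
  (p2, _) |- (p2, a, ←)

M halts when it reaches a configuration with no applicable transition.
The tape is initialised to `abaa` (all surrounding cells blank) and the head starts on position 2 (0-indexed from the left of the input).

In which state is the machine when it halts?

state=p0 head=2 tape=ab[a]a   (p0,a)→(p1,b,→)
state=p1 head=3 tape=abb[a]   (p1,a)→(p2,_,←)
state=p2 head=2 tape=ab[b]_   (p2,b)→(p0,_,→)
state=p0 head=3 tape=ab_[_]   (p0,_)→(p2,a,←)
state=p2 head=2 tape=ab[_]a   (p2,_)→(p2,a,←)
state=p2 head=1 tape=a[b]aa   (p2,b)→(p0,_,→)
state=p0 head=2 tape=a_[a]a   (p0,a)→(p1,b,→)
state=p1 head=3 tape=a_b[a]   (p1,a)→(p2,_,←)
state=p2 head=2 tape=a_[b]_   (p2,b)→(p0,_,→)
state=p0 head=3 tape=a__[_]   (p0,_)→(p2,a,←)
state=p2 head=2 tape=a_[_]a   (p2,_)→(p2,a,←)
state=p2 head=1 tape=a[_]aa   (p2,_)→(p2,a,←)
state=p2 head=0 tape=[a]aaa
No transition is defined for (p2, a); M halts in state p2.

p2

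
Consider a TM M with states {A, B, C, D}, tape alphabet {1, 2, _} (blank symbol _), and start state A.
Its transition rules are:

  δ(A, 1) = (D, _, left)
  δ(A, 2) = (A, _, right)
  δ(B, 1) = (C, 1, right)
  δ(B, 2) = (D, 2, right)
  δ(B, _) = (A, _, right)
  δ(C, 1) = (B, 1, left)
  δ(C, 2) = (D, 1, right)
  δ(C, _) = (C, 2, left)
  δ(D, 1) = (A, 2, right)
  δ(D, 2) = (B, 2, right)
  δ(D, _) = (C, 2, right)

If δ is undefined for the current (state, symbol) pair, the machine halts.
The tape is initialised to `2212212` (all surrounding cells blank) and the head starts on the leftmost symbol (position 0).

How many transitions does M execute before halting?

16

state=A head=0 tape=[2]212212____   (A,2)→(A,_,right)
state=A head=1 tape=_[2]12212____   (A,2)→(A,_,right)
state=A head=2 tape=__[1]2212____   (A,1)→(D,_,left)
state=D head=1 tape=_[_]_2212____   (D,_)→(C,2,right)
state=C head=2 tape=_2[_]2212____   (C,_)→(C,2,left)
state=C head=1 tape=_[2]22212____   (C,2)→(D,1,right)
state=D head=2 tape=_1[2]2212____   (D,2)→(B,2,right)
state=B head=3 tape=_12[2]212____   (B,2)→(D,2,right)
state=D head=4 tape=_122[2]12____   (D,2)→(B,2,right)
state=B head=5 tape=_1222[1]2____   (B,1)→(C,1,right)
state=C head=6 tape=_12221[2]____   (C,2)→(D,1,right)
state=D head=7 tape=_122211[_]___   (D,_)→(C,2,right)
state=C head=8 tape=_1222112[_]__   (C,_)→(C,2,left)
state=C head=7 tape=_122211[2]2__   (C,2)→(D,1,right)
state=D head=8 tape=_1222111[2]__   (D,2)→(B,2,right)
state=B head=9 tape=_12221112[_]_   (B,_)→(A,_,right)
state=A head=10 tape=_12221112_[_]
M halts after 16 transitions.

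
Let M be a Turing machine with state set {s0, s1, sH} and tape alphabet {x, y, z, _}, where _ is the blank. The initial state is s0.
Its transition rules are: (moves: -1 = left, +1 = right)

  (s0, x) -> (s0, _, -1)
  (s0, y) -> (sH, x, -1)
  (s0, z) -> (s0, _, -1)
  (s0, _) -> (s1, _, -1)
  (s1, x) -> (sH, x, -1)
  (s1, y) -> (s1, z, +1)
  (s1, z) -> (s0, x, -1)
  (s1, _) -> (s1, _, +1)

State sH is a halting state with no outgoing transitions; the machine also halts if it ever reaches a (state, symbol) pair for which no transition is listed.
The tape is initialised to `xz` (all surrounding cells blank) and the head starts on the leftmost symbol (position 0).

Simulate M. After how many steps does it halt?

10

s0 | __[x]z   read x → write _, move -1, go to s0
s0 | _[_]_z   read _ → write _, move -1, go to s1
s1 | [_]__z   read _ → write _, move +1, go to s1
s1 | _[_]_z   read _ → write _, move +1, go to s1
s1 | __[_]z   read _ → write _, move +1, go to s1
s1 | ___[z]   read z → write x, move -1, go to s0
s0 | __[_]x   read _ → write _, move -1, go to s1
s1 | _[_]_x   read _ → write _, move +1, go to s1
s1 | __[_]x   read _ → write _, move +1, go to s1
s1 | ___[x]   read x → write x, move -1, go to sH
sH | __[_]x
M halts after 10 transitions.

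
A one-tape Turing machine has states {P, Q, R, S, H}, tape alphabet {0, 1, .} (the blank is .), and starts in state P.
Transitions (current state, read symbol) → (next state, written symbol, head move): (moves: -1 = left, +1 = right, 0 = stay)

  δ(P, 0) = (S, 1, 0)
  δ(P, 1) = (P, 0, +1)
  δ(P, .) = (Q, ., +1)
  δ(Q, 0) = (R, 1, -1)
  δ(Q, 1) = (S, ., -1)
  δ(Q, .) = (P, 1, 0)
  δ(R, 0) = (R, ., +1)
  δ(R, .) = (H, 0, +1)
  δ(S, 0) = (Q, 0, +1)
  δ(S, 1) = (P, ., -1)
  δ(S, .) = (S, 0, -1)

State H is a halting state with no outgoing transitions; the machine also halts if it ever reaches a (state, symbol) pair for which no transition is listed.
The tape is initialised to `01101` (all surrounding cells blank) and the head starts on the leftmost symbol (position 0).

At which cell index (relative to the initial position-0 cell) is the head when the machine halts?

3

state=P head=0 tape=.[0]1101   (P,0)→(S,1,0)
state=S head=0 tape=.[1]1101   (S,1)→(P,.,-1)
state=P head=-1 tape=[.].1101   (P,.)→(Q,.,+1)
state=Q head=0 tape=.[.]1101   (Q,.)→(P,1,0)
state=P head=0 tape=.[1]1101   (P,1)→(P,0,+1)
state=P head=1 tape=.0[1]101   (P,1)→(P,0,+1)
state=P head=2 tape=.00[1]01   (P,1)→(P,0,+1)
state=P head=3 tape=.000[0]1   (P,0)→(S,1,0)
state=S head=3 tape=.000[1]1   (S,1)→(P,.,-1)
state=P head=2 tape=.00[0].1   (P,0)→(S,1,0)
state=S head=2 tape=.00[1].1   (S,1)→(P,.,-1)
state=P head=1 tape=.0[0]..1   (P,0)→(S,1,0)
state=S head=1 tape=.0[1]..1   (S,1)→(P,.,-1)
state=P head=0 tape=.[0]...1   (P,0)→(S,1,0)
state=S head=0 tape=.[1]...1   (S,1)→(P,.,-1)
state=P head=-1 tape=[.]....1   (P,.)→(Q,.,+1)
state=Q head=0 tape=.[.]...1   (Q,.)→(P,1,0)
state=P head=0 tape=.[1]...1   (P,1)→(P,0,+1)
state=P head=1 tape=.0[.]..1   (P,.)→(Q,.,+1)
state=Q head=2 tape=.0.[.].1   (Q,.)→(P,1,0)
state=P head=2 tape=.0.[1].1   (P,1)→(P,0,+1)
state=P head=3 tape=.0.0[.]1   (P,.)→(Q,.,+1)
state=Q head=4 tape=.0.0.[1]   (Q,1)→(S,.,-1)
state=S head=3 tape=.0.0[.].   (S,.)→(S,0,-1)
state=S head=2 tape=.0.[0]0.   (S,0)→(Q,0,+1)
state=Q head=3 tape=.0.0[0].   (Q,0)→(R,1,-1)
state=R head=2 tape=.0.[0]1.   (R,0)→(R,.,+1)
state=R head=3 tape=.0..[1].
At halt the head is at cell 3.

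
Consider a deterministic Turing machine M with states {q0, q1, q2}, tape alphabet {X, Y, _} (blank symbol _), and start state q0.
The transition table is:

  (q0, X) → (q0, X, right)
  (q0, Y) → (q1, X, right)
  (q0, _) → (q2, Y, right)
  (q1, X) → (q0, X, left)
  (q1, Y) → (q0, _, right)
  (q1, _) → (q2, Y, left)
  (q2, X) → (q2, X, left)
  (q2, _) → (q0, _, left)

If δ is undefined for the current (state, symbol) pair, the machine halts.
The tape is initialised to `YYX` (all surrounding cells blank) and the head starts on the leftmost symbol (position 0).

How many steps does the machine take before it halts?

13

q0 | [Y]YX__   read Y → write X, move right, go to q1
q1 | X[Y]X__   read Y → write _, move right, go to q0
q0 | X_[X]__   read X → write X, move right, go to q0
q0 | X_X[_]_   read _ → write Y, move right, go to q2
q2 | X_XY[_]   read _ → write _, move left, go to q0
q0 | X_X[Y]_   read Y → write X, move right, go to q1
q1 | X_XX[_]   read _ → write Y, move left, go to q2
q2 | X_X[X]Y   read X → write X, move left, go to q2
q2 | X_[X]XY   read X → write X, move left, go to q2
q2 | X[_]XXY   read _ → write _, move left, go to q0
q0 | [X]_XXY   read X → write X, move right, go to q0
q0 | X[_]XXY   read _ → write Y, move right, go to q2
q2 | XY[X]XY   read X → write X, move left, go to q2
q2 | X[Y]XXY
M halts after 13 transitions.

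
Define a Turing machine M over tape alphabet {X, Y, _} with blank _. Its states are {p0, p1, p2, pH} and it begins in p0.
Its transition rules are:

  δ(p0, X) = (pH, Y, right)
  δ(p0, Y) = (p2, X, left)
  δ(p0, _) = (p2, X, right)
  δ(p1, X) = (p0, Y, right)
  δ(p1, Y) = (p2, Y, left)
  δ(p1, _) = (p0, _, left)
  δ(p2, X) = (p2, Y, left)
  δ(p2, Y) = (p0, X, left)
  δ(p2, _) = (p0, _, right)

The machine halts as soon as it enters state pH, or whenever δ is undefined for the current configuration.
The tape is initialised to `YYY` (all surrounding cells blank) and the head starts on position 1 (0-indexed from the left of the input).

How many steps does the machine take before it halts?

9

p0 | __Y[Y]Y   read Y → write X, move left, go to p2
p2 | __[Y]XY   read Y → write X, move left, go to p0
p0 | _[_]XXY   read _ → write X, move right, go to p2
p2 | _X[X]XY   read X → write Y, move left, go to p2
p2 | _[X]YXY   read X → write Y, move left, go to p2
p2 | [_]YYXY   read _ → write _, move right, go to p0
p0 | _[Y]YXY   read Y → write X, move left, go to p2
p2 | [_]XYXY   read _ → write _, move right, go to p0
p0 | _[X]YXY   read X → write Y, move right, go to pH
pH | _Y[Y]XY
M halts after 9 transitions.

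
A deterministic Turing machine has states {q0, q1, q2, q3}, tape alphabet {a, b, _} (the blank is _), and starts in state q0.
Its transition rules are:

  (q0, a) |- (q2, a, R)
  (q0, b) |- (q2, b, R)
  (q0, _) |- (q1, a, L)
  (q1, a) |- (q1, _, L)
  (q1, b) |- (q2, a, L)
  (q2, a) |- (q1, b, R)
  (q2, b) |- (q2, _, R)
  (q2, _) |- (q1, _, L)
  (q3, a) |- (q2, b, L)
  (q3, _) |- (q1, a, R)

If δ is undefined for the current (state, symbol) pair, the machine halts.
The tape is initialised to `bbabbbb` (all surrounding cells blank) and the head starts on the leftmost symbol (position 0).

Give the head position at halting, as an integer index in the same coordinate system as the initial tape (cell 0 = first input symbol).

state=q0 head=0 tape=[b]babbbb_   (q0,b)→(q2,b,R)
state=q2 head=1 tape=b[b]abbbb_   (q2,b)→(q2,_,R)
state=q2 head=2 tape=b_[a]bbbb_   (q2,a)→(q1,b,R)
state=q1 head=3 tape=b_b[b]bbb_   (q1,b)→(q2,a,L)
state=q2 head=2 tape=b_[b]abbb_   (q2,b)→(q2,_,R)
state=q2 head=3 tape=b__[a]bbb_   (q2,a)→(q1,b,R)
state=q1 head=4 tape=b__b[b]bb_   (q1,b)→(q2,a,L)
state=q2 head=3 tape=b__[b]abb_   (q2,b)→(q2,_,R)
state=q2 head=4 tape=b___[a]bb_   (q2,a)→(q1,b,R)
state=q1 head=5 tape=b___b[b]b_   (q1,b)→(q2,a,L)
state=q2 head=4 tape=b___[b]ab_   (q2,b)→(q2,_,R)
state=q2 head=5 tape=b____[a]b_   (q2,a)→(q1,b,R)
state=q1 head=6 tape=b____b[b]_   (q1,b)→(q2,a,L)
state=q2 head=5 tape=b____[b]a_   (q2,b)→(q2,_,R)
state=q2 head=6 tape=b_____[a]_   (q2,a)→(q1,b,R)
state=q1 head=7 tape=b_____b[_]
At halt the head is at cell 7.

7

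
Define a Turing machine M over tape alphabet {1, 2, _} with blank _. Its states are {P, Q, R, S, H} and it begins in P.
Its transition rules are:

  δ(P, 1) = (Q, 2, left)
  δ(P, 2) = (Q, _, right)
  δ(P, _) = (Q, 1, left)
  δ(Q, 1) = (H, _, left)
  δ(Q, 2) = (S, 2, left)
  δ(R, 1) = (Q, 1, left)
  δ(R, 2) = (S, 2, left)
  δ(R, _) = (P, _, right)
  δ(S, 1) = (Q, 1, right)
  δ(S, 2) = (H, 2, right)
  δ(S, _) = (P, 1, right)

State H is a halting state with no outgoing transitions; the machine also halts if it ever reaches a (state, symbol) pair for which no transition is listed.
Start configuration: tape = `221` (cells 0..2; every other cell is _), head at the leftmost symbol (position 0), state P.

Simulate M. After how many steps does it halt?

P | [2]21   read 2 → write _, move right, go to Q
Q | _[2]1   read 2 → write 2, move left, go to S
S | [_]21   read _ → write 1, move right, go to P
P | 1[2]1   read 2 → write _, move right, go to Q
Q | 1_[1]   read 1 → write _, move left, go to H
H | 1[_]_
M halts after 5 transitions.

5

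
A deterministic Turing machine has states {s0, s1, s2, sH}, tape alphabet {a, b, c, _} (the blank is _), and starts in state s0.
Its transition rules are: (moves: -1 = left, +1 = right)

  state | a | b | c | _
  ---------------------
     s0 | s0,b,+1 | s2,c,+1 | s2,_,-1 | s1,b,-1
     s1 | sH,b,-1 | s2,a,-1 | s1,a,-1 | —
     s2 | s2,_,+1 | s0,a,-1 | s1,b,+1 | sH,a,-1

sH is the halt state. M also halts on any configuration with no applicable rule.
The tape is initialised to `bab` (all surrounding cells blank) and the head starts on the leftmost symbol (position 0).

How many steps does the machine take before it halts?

5

state=s0 head=0 tape=_[b]ab   (s0,b)→(s2,c,+1)
state=s2 head=1 tape=_c[a]b   (s2,a)→(s2,_,+1)
state=s2 head=2 tape=_c_[b]   (s2,b)→(s0,a,-1)
state=s0 head=1 tape=_c[_]a   (s0,_)→(s1,b,-1)
state=s1 head=0 tape=_[c]ba   (s1,c)→(s1,a,-1)
state=s1 head=-1 tape=[_]aba
M halts after 5 transitions.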